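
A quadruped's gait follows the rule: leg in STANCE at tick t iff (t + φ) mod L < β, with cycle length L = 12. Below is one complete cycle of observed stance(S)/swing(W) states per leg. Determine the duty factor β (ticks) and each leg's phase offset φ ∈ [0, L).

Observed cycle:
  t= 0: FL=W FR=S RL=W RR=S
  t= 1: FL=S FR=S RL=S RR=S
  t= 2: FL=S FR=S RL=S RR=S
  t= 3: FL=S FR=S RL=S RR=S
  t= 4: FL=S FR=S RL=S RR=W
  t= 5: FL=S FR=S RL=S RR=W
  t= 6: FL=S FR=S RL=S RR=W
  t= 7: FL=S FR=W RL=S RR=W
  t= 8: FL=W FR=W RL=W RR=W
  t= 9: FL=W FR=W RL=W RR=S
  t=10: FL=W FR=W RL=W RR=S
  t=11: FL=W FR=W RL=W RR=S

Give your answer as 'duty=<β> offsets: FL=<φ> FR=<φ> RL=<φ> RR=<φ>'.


duty=7 offsets: FL=11 FR=0 RL=11 RR=3

duty β = stance ticks per leg = 7
FL: stance ticks = 7; W→S at t=1 → φ=11
FR: stance ticks = 7; W→S at t=0 → φ=0
RL: stance ticks = 7; W→S at t=1 → φ=11
RR: stance ticks = 7; W→S at t=9 → φ=3


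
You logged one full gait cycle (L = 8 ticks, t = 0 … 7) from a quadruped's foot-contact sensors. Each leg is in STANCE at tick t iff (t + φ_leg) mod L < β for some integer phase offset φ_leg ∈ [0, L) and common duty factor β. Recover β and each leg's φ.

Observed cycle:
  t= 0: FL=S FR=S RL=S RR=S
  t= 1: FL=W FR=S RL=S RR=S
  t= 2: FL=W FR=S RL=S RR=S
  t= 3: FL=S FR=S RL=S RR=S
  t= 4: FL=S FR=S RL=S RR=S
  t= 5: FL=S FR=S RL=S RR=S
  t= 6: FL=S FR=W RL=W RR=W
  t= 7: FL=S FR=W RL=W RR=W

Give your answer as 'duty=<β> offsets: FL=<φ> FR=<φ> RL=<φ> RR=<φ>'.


duty=6 offsets: FL=5 FR=0 RL=0 RR=0

duty β = stance ticks per leg = 6
FL: stance ticks = 6; W→S at t=3 → φ=5
FR: stance ticks = 6; W→S at t=0 → φ=0
RL: stance ticks = 6; W→S at t=0 → φ=0
RR: stance ticks = 6; W→S at t=0 → φ=0


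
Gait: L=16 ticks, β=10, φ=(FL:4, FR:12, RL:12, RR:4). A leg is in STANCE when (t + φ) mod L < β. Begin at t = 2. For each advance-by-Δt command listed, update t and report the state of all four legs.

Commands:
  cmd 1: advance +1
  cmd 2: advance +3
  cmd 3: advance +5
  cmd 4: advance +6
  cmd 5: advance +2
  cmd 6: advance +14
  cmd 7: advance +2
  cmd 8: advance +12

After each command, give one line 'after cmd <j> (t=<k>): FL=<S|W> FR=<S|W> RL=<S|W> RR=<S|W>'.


after cmd 1 (t=3): FL=S FR=W RL=W RR=S
after cmd 2 (t=6): FL=W FR=S RL=S RR=W
after cmd 3 (t=11): FL=W FR=S RL=S RR=W
after cmd 4 (t=17): FL=S FR=W RL=W RR=S
after cmd 5 (t=19): FL=S FR=W RL=W RR=S
after cmd 6 (t=33): FL=S FR=W RL=W RR=S
after cmd 7 (t=35): FL=S FR=W RL=W RR=S
after cmd 8 (t=47): FL=S FR=W RL=W RR=S

start t=2: FL=S FR=W RL=W RR=S
cmd 1: advance +1 → t=3, phase=(7,15,15,7) → FL=S FR=W RL=W RR=S
cmd 2: advance +3 → t=6, phase=(10,2,2,10) → FL=W FR=S RL=S RR=W
cmd 3: advance +5 → t=11, phase=(15,7,7,15) → FL=W FR=S RL=S RR=W
cmd 4: advance +6 → t=17, phase=(5,13,13,5) → FL=S FR=W RL=W RR=S
cmd 5: advance +2 → t=19, phase=(7,15,15,7) → FL=S FR=W RL=W RR=S
cmd 6: advance +14 → t=33, phase=(5,13,13,5) → FL=S FR=W RL=W RR=S
cmd 7: advance +2 → t=35, phase=(7,15,15,7) → FL=S FR=W RL=W RR=S
cmd 8: advance +12 → t=47, phase=(3,11,11,3) → FL=S FR=W RL=W RR=S


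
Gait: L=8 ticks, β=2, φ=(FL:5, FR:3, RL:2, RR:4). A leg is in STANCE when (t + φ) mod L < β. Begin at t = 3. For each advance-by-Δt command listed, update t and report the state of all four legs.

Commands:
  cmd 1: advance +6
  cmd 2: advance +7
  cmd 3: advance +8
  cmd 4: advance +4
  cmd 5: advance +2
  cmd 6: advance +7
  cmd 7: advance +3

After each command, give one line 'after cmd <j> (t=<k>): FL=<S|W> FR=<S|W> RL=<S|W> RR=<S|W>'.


start t=3: FL=S FR=W RL=W RR=W
cmd 1: advance +6 → t=9, phase=(6,4,3,5) → FL=W FR=W RL=W RR=W
cmd 2: advance +7 → t=16, phase=(5,3,2,4) → FL=W FR=W RL=W RR=W
cmd 3: advance +8 → t=24, phase=(5,3,2,4) → FL=W FR=W RL=W RR=W
cmd 4: advance +4 → t=28, phase=(1,7,6,0) → FL=S FR=W RL=W RR=S
cmd 5: advance +2 → t=30, phase=(3,1,0,2) → FL=W FR=S RL=S RR=W
cmd 6: advance +7 → t=37, phase=(2,0,7,1) → FL=W FR=S RL=W RR=S
cmd 7: advance +3 → t=40, phase=(5,3,2,4) → FL=W FR=W RL=W RR=W

after cmd 1 (t=9): FL=W FR=W RL=W RR=W
after cmd 2 (t=16): FL=W FR=W RL=W RR=W
after cmd 3 (t=24): FL=W FR=W RL=W RR=W
after cmd 4 (t=28): FL=S FR=W RL=W RR=S
after cmd 5 (t=30): FL=W FR=S RL=S RR=W
after cmd 6 (t=37): FL=W FR=S RL=W RR=S
after cmd 7 (t=40): FL=W FR=W RL=W RR=W


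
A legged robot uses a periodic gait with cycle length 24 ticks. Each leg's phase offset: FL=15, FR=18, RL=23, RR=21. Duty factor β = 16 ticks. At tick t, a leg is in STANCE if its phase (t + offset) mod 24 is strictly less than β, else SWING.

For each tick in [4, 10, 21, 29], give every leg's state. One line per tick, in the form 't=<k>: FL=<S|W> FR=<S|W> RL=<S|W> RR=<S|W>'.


t=4: phase=(19,22,3,1) vs β=16 → FL=W FR=W RL=S RR=S
t=10: phase=(1,4,9,7) vs β=16 → FL=S FR=S RL=S RR=S
t=21: phase=(12,15,20,18) vs β=16 → FL=S FR=S RL=W RR=W
t=29: phase=(20,23,4,2) vs β=16 → FL=W FR=W RL=S RR=S

t=4: FL=W FR=W RL=S RR=S
t=10: FL=S FR=S RL=S RR=S
t=21: FL=S FR=S RL=W RR=W
t=29: FL=W FR=W RL=S RR=S


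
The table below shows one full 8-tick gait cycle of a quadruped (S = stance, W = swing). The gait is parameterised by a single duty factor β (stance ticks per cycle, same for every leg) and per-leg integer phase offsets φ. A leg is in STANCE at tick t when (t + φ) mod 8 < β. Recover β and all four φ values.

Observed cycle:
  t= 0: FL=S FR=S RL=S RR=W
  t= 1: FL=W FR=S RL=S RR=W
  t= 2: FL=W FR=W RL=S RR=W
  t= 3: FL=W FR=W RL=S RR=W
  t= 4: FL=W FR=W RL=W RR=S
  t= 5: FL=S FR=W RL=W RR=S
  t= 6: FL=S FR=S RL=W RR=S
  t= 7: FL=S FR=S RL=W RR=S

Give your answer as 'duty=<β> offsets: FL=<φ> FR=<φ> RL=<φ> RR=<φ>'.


duty β = stance ticks per leg = 4
FL: stance ticks = 4; W→S at t=5 → φ=3
FR: stance ticks = 4; W→S at t=6 → φ=2
RL: stance ticks = 4; W→S at t=0 → φ=0
RR: stance ticks = 4; W→S at t=4 → φ=4

duty=4 offsets: FL=3 FR=2 RL=0 RR=4


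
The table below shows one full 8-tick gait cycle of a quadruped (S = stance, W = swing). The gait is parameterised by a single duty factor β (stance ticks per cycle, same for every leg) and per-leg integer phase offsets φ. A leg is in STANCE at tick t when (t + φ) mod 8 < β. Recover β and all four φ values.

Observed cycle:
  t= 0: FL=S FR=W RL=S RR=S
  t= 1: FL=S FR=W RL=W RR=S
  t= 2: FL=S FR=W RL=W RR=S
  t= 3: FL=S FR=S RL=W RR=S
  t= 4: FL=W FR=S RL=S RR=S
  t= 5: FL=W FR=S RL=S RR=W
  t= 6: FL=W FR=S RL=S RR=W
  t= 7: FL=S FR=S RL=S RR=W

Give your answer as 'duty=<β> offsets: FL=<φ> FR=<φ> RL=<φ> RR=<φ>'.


duty β = stance ticks per leg = 5
FL: stance ticks = 5; W→S at t=7 → φ=1
FR: stance ticks = 5; W→S at t=3 → φ=5
RL: stance ticks = 5; W→S at t=4 → φ=4
RR: stance ticks = 5; W→S at t=0 → φ=0

duty=5 offsets: FL=1 FR=5 RL=4 RR=0


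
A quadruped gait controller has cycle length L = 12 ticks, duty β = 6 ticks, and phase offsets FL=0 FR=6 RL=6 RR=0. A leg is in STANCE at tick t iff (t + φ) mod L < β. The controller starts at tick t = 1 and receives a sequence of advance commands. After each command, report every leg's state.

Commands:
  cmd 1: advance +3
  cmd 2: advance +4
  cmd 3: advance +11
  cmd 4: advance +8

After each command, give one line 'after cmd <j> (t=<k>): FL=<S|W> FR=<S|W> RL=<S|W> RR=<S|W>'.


start t=1: FL=S FR=W RL=W RR=S
cmd 1: advance +3 → t=4, phase=(4,10,10,4) → FL=S FR=W RL=W RR=S
cmd 2: advance +4 → t=8, phase=(8,2,2,8) → FL=W FR=S RL=S RR=W
cmd 3: advance +11 → t=19, phase=(7,1,1,7) → FL=W FR=S RL=S RR=W
cmd 4: advance +8 → t=27, phase=(3,9,9,3) → FL=S FR=W RL=W RR=S

after cmd 1 (t=4): FL=S FR=W RL=W RR=S
after cmd 2 (t=8): FL=W FR=S RL=S RR=W
after cmd 3 (t=19): FL=W FR=S RL=S RR=W
after cmd 4 (t=27): FL=S FR=W RL=W RR=S


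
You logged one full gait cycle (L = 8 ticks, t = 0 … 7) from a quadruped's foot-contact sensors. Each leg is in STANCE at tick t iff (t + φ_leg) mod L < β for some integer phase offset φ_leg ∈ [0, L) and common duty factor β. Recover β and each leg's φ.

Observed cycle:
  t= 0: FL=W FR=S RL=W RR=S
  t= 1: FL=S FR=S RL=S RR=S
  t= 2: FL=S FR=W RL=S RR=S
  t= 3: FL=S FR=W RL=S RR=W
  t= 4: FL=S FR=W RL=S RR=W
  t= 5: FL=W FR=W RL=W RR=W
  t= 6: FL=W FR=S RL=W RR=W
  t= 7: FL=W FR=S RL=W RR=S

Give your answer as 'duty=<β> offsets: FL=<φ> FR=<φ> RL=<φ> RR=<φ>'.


duty β = stance ticks per leg = 4
FL: stance ticks = 4; W→S at t=1 → φ=7
FR: stance ticks = 4; W→S at t=6 → φ=2
RL: stance ticks = 4; W→S at t=1 → φ=7
RR: stance ticks = 4; W→S at t=7 → φ=1

duty=4 offsets: FL=7 FR=2 RL=7 RR=1


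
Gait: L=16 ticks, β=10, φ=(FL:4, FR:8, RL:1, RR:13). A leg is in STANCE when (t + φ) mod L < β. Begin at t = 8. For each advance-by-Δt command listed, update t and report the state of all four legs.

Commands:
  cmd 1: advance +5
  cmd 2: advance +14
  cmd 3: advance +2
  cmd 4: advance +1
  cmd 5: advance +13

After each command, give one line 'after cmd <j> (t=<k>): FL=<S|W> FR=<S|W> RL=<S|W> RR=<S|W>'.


after cmd 1 (t=13): FL=S FR=S RL=W RR=W
after cmd 2 (t=27): FL=W FR=S RL=W RR=S
after cmd 3 (t=29): FL=S FR=S RL=W RR=W
after cmd 4 (t=30): FL=S FR=S RL=W RR=W
after cmd 5 (t=43): FL=W FR=S RL=W RR=S

start t=8: FL=W FR=S RL=S RR=S
cmd 1: advance +5 → t=13, phase=(1,5,14,10) → FL=S FR=S RL=W RR=W
cmd 2: advance +14 → t=27, phase=(15,3,12,8) → FL=W FR=S RL=W RR=S
cmd 3: advance +2 → t=29, phase=(1,5,14,10) → FL=S FR=S RL=W RR=W
cmd 4: advance +1 → t=30, phase=(2,6,15,11) → FL=S FR=S RL=W RR=W
cmd 5: advance +13 → t=43, phase=(15,3,12,8) → FL=W FR=S RL=W RR=S


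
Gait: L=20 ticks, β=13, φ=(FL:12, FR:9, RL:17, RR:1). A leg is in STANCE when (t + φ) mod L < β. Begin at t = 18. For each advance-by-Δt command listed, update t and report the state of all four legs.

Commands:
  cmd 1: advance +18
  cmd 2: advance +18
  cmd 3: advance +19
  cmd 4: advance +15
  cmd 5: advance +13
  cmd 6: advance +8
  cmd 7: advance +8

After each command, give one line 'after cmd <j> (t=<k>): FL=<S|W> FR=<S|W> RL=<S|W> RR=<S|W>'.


start t=18: FL=S FR=S RL=W RR=W
cmd 1: advance +18 → t=36, phase=(8,5,13,17) → FL=S FR=S RL=W RR=W
cmd 2: advance +18 → t=54, phase=(6,3,11,15) → FL=S FR=S RL=S RR=W
cmd 3: advance +19 → t=73, phase=(5,2,10,14) → FL=S FR=S RL=S RR=W
cmd 4: advance +15 → t=88, phase=(0,17,5,9) → FL=S FR=W RL=S RR=S
cmd 5: advance +13 → t=101, phase=(13,10,18,2) → FL=W FR=S RL=W RR=S
cmd 6: advance +8 → t=109, phase=(1,18,6,10) → FL=S FR=W RL=S RR=S
cmd 7: advance +8 → t=117, phase=(9,6,14,18) → FL=S FR=S RL=W RR=W

after cmd 1 (t=36): FL=S FR=S RL=W RR=W
after cmd 2 (t=54): FL=S FR=S RL=S RR=W
after cmd 3 (t=73): FL=S FR=S RL=S RR=W
after cmd 4 (t=88): FL=S FR=W RL=S RR=S
after cmd 5 (t=101): FL=W FR=S RL=W RR=S
after cmd 6 (t=109): FL=S FR=W RL=S RR=S
after cmd 7 (t=117): FL=S FR=S RL=W RR=W


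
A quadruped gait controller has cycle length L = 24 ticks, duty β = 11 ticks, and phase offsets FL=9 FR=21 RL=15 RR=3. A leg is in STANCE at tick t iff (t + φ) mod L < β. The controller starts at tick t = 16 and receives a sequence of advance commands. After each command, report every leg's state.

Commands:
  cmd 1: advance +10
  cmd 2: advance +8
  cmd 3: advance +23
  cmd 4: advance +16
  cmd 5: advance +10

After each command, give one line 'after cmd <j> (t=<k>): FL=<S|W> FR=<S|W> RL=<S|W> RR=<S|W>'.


after cmd 1 (t=26): FL=W FR=W RL=W RR=S
after cmd 2 (t=34): FL=W FR=S RL=S RR=W
after cmd 3 (t=57): FL=W FR=S RL=S RR=W
after cmd 4 (t=73): FL=S FR=W RL=W RR=S
after cmd 5 (t=83): FL=W FR=S RL=S RR=W

start t=16: FL=S FR=W RL=S RR=W
cmd 1: advance +10 → t=26, phase=(11,23,17,5) → FL=W FR=W RL=W RR=S
cmd 2: advance +8 → t=34, phase=(19,7,1,13) → FL=W FR=S RL=S RR=W
cmd 3: advance +23 → t=57, phase=(18,6,0,12) → FL=W FR=S RL=S RR=W
cmd 4: advance +16 → t=73, phase=(10,22,16,4) → FL=S FR=W RL=W RR=S
cmd 5: advance +10 → t=83, phase=(20,8,2,14) → FL=W FR=S RL=S RR=W


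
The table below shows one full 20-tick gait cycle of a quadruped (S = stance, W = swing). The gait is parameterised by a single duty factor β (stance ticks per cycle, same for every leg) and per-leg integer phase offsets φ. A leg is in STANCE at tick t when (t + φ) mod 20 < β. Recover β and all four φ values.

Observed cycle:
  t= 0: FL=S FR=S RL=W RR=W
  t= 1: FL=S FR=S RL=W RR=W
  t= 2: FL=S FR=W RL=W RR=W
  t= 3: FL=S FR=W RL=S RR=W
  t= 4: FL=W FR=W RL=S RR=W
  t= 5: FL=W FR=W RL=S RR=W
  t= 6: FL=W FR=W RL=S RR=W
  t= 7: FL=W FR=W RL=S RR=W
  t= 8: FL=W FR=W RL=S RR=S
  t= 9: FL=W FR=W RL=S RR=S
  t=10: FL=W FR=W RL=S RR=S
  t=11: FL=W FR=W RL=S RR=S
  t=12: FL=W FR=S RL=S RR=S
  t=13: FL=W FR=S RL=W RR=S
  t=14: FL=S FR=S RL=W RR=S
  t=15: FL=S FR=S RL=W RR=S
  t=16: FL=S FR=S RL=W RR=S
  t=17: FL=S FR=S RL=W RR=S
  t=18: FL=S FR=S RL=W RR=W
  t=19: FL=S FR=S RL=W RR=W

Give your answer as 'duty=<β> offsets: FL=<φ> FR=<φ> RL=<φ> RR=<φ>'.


duty β = stance ticks per leg = 10
FL: stance ticks = 10; W→S at t=14 → φ=6
FR: stance ticks = 10; W→S at t=12 → φ=8
RL: stance ticks = 10; W→S at t=3 → φ=17
RR: stance ticks = 10; W→S at t=8 → φ=12

duty=10 offsets: FL=6 FR=8 RL=17 RR=12


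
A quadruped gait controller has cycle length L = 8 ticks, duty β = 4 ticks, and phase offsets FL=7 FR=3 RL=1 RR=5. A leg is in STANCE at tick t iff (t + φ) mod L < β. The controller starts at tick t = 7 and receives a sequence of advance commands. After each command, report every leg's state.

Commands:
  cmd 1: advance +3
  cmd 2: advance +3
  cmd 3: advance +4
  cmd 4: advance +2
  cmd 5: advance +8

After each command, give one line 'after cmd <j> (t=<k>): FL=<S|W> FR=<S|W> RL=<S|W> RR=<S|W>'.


start t=7: FL=W FR=S RL=S RR=W
cmd 1: advance +3 → t=10, phase=(1,5,3,7) → FL=S FR=W RL=S RR=W
cmd 2: advance +3 → t=13, phase=(4,0,6,2) → FL=W FR=S RL=W RR=S
cmd 3: advance +4 → t=17, phase=(0,4,2,6) → FL=S FR=W RL=S RR=W
cmd 4: advance +2 → t=19, phase=(2,6,4,0) → FL=S FR=W RL=W RR=S
cmd 5: advance +8 → t=27, phase=(2,6,4,0) → FL=S FR=W RL=W RR=S

after cmd 1 (t=10): FL=S FR=W RL=S RR=W
after cmd 2 (t=13): FL=W FR=S RL=W RR=S
after cmd 3 (t=17): FL=S FR=W RL=S RR=W
after cmd 4 (t=19): FL=S FR=W RL=W RR=S
after cmd 5 (t=27): FL=S FR=W RL=W RR=S


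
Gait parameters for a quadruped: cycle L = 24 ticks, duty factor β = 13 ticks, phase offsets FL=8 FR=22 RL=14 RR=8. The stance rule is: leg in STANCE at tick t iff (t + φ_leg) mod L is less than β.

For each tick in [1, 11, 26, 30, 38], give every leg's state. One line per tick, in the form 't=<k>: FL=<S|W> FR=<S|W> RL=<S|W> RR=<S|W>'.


t=1: FL=S FR=W RL=W RR=S
t=11: FL=W FR=S RL=S RR=W
t=26: FL=S FR=S RL=W RR=S
t=30: FL=W FR=S RL=W RR=W
t=38: FL=W FR=S RL=S RR=W

t=1: phase=(9,23,15,9) vs β=13 → FL=S FR=W RL=W RR=S
t=11: phase=(19,9,1,19) vs β=13 → FL=W FR=S RL=S RR=W
t=26: phase=(10,0,16,10) vs β=13 → FL=S FR=S RL=W RR=S
t=30: phase=(14,4,20,14) vs β=13 → FL=W FR=S RL=W RR=W
t=38: phase=(22,12,4,22) vs β=13 → FL=W FR=S RL=S RR=W


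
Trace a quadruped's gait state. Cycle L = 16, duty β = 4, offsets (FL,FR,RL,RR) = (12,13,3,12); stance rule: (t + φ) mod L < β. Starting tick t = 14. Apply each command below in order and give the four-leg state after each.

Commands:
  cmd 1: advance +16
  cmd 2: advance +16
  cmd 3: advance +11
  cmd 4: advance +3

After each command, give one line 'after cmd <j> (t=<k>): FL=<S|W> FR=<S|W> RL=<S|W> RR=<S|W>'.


start t=14: FL=W FR=W RL=S RR=W
cmd 1: advance +16 → t=30, phase=(10,11,1,10) → FL=W FR=W RL=S RR=W
cmd 2: advance +16 → t=46, phase=(10,11,1,10) → FL=W FR=W RL=S RR=W
cmd 3: advance +11 → t=57, phase=(5,6,12,5) → FL=W FR=W RL=W RR=W
cmd 4: advance +3 → t=60, phase=(8,9,15,8) → FL=W FR=W RL=W RR=W

after cmd 1 (t=30): FL=W FR=W RL=S RR=W
after cmd 2 (t=46): FL=W FR=W RL=S RR=W
after cmd 3 (t=57): FL=W FR=W RL=W RR=W
after cmd 4 (t=60): FL=W FR=W RL=W RR=W


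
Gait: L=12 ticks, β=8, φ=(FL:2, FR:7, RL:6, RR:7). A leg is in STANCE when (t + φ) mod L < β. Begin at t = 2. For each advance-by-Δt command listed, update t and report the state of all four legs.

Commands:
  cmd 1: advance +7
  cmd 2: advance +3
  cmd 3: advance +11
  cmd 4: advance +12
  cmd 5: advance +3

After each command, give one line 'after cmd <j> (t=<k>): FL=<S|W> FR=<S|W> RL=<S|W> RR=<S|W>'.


start t=2: FL=S FR=W RL=W RR=W
cmd 1: advance +7 → t=9, phase=(11,4,3,4) → FL=W FR=S RL=S RR=S
cmd 2: advance +3 → t=12, phase=(2,7,6,7) → FL=S FR=S RL=S RR=S
cmd 3: advance +11 → t=23, phase=(1,6,5,6) → FL=S FR=S RL=S RR=S
cmd 4: advance +12 → t=35, phase=(1,6,5,6) → FL=S FR=S RL=S RR=S
cmd 5: advance +3 → t=38, phase=(4,9,8,9) → FL=S FR=W RL=W RR=W

after cmd 1 (t=9): FL=W FR=S RL=S RR=S
after cmd 2 (t=12): FL=S FR=S RL=S RR=S
after cmd 3 (t=23): FL=S FR=S RL=S RR=S
after cmd 4 (t=35): FL=S FR=S RL=S RR=S
after cmd 5 (t=38): FL=S FR=W RL=W RR=W


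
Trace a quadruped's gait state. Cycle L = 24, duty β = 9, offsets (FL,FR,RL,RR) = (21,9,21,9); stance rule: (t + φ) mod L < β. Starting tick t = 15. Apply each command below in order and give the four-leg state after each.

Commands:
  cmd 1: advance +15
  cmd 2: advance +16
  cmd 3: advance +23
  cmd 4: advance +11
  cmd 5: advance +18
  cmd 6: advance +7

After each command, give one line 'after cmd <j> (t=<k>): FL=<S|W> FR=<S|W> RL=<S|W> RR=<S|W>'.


start t=15: FL=W FR=S RL=W RR=S
cmd 1: advance +15 → t=30, phase=(3,15,3,15) → FL=S FR=W RL=S RR=W
cmd 2: advance +16 → t=46, phase=(19,7,19,7) → FL=W FR=S RL=W RR=S
cmd 3: advance +23 → t=69, phase=(18,6,18,6) → FL=W FR=S RL=W RR=S
cmd 4: advance +11 → t=80, phase=(5,17,5,17) → FL=S FR=W RL=S RR=W
cmd 5: advance +18 → t=98, phase=(23,11,23,11) → FL=W FR=W RL=W RR=W
cmd 6: advance +7 → t=105, phase=(6,18,6,18) → FL=S FR=W RL=S RR=W

after cmd 1 (t=30): FL=S FR=W RL=S RR=W
after cmd 2 (t=46): FL=W FR=S RL=W RR=S
after cmd 3 (t=69): FL=W FR=S RL=W RR=S
after cmd 4 (t=80): FL=S FR=W RL=S RR=W
after cmd 5 (t=98): FL=W FR=W RL=W RR=W
after cmd 6 (t=105): FL=S FR=W RL=S RR=W


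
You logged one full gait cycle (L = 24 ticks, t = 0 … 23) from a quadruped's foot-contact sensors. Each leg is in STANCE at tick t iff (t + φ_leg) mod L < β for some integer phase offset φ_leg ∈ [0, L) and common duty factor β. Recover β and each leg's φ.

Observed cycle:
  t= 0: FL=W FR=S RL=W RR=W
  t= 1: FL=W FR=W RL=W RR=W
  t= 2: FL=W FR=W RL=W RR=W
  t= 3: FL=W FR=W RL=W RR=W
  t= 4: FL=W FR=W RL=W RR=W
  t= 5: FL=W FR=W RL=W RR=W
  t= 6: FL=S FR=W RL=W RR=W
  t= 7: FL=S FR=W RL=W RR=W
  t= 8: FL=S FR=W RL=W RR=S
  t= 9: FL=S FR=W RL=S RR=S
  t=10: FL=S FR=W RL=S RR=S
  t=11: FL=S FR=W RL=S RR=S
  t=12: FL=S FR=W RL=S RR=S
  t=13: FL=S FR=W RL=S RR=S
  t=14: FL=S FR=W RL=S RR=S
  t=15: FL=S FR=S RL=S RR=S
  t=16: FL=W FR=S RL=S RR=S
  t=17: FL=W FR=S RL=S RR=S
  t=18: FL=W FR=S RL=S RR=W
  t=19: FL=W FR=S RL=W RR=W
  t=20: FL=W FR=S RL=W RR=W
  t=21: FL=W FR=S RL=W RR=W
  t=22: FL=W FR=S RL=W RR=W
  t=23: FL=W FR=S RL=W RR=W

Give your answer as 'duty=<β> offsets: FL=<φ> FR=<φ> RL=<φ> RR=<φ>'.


duty β = stance ticks per leg = 10
FL: stance ticks = 10; W→S at t=6 → φ=18
FR: stance ticks = 10; W→S at t=15 → φ=9
RL: stance ticks = 10; W→S at t=9 → φ=15
RR: stance ticks = 10; W→S at t=8 → φ=16

duty=10 offsets: FL=18 FR=9 RL=15 RR=16


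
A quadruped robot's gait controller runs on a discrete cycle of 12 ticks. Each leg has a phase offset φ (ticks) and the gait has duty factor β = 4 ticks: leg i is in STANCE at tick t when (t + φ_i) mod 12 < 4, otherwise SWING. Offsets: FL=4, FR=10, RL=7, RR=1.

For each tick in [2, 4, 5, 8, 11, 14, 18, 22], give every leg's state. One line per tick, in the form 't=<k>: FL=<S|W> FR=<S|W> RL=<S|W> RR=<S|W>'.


t=2: phase=(6,0,9,3) vs β=4 → FL=W FR=S RL=W RR=S
t=4: phase=(8,2,11,5) vs β=4 → FL=W FR=S RL=W RR=W
t=5: phase=(9,3,0,6) vs β=4 → FL=W FR=S RL=S RR=W
t=8: phase=(0,6,3,9) vs β=4 → FL=S FR=W RL=S RR=W
t=11: phase=(3,9,6,0) vs β=4 → FL=S FR=W RL=W RR=S
t=14: phase=(6,0,9,3) vs β=4 → FL=W FR=S RL=W RR=S
t=18: phase=(10,4,1,7) vs β=4 → FL=W FR=W RL=S RR=W
t=22: phase=(2,8,5,11) vs β=4 → FL=S FR=W RL=W RR=W

t=2: FL=W FR=S RL=W RR=S
t=4: FL=W FR=S RL=W RR=W
t=5: FL=W FR=S RL=S RR=W
t=8: FL=S FR=W RL=S RR=W
t=11: FL=S FR=W RL=W RR=S
t=14: FL=W FR=S RL=W RR=S
t=18: FL=W FR=W RL=S RR=W
t=22: FL=S FR=W RL=W RR=W


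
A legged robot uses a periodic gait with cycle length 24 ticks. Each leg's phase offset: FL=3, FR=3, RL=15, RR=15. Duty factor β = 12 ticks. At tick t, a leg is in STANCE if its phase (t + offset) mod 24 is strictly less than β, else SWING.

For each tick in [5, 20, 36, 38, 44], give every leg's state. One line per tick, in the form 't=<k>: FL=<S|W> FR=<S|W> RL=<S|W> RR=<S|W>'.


t=5: phase=(8,8,20,20) vs β=12 → FL=S FR=S RL=W RR=W
t=20: phase=(23,23,11,11) vs β=12 → FL=W FR=W RL=S RR=S
t=36: phase=(15,15,3,3) vs β=12 → FL=W FR=W RL=S RR=S
t=38: phase=(17,17,5,5) vs β=12 → FL=W FR=W RL=S RR=S
t=44: phase=(23,23,11,11) vs β=12 → FL=W FR=W RL=S RR=S

t=5: FL=S FR=S RL=W RR=W
t=20: FL=W FR=W RL=S RR=S
t=36: FL=W FR=W RL=S RR=S
t=38: FL=W FR=W RL=S RR=S
t=44: FL=W FR=W RL=S RR=S


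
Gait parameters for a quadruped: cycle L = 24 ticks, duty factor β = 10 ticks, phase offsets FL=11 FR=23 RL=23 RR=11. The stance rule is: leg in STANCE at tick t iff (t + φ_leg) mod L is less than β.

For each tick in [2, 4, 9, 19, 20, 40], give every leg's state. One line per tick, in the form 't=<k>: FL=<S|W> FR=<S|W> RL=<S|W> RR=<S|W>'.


t=2: phase=(13,1,1,13) vs β=10 → FL=W FR=S RL=S RR=W
t=4: phase=(15,3,3,15) vs β=10 → FL=W FR=S RL=S RR=W
t=9: phase=(20,8,8,20) vs β=10 → FL=W FR=S RL=S RR=W
t=19: phase=(6,18,18,6) vs β=10 → FL=S FR=W RL=W RR=S
t=20: phase=(7,19,19,7) vs β=10 → FL=S FR=W RL=W RR=S
t=40: phase=(3,15,15,3) vs β=10 → FL=S FR=W RL=W RR=S

t=2: FL=W FR=S RL=S RR=W
t=4: FL=W FR=S RL=S RR=W
t=9: FL=W FR=S RL=S RR=W
t=19: FL=S FR=W RL=W RR=S
t=20: FL=S FR=W RL=W RR=S
t=40: FL=S FR=W RL=W RR=S


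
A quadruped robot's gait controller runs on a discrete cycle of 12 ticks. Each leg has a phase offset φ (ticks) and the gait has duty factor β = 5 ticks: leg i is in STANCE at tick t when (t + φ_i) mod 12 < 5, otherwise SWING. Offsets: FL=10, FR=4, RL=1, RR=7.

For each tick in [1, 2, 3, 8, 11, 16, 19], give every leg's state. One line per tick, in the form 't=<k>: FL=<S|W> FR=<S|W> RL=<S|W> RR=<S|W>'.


t=1: FL=W FR=W RL=S RR=W
t=2: FL=S FR=W RL=S RR=W
t=3: FL=S FR=W RL=S RR=W
t=8: FL=W FR=S RL=W RR=S
t=11: FL=W FR=S RL=S RR=W
t=16: FL=S FR=W RL=W RR=W
t=19: FL=W FR=W RL=W RR=S

t=1: phase=(11,5,2,8) vs β=5 → FL=W FR=W RL=S RR=W
t=2: phase=(0,6,3,9) vs β=5 → FL=S FR=W RL=S RR=W
t=3: phase=(1,7,4,10) vs β=5 → FL=S FR=W RL=S RR=W
t=8: phase=(6,0,9,3) vs β=5 → FL=W FR=S RL=W RR=S
t=11: phase=(9,3,0,6) vs β=5 → FL=W FR=S RL=S RR=W
t=16: phase=(2,8,5,11) vs β=5 → FL=S FR=W RL=W RR=W
t=19: phase=(5,11,8,2) vs β=5 → FL=W FR=W RL=W RR=S


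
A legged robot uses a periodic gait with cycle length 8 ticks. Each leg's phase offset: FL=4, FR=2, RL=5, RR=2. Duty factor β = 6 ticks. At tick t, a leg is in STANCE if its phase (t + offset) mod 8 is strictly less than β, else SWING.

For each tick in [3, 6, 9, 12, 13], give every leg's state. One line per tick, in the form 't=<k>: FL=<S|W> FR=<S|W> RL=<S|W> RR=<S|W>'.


t=3: FL=W FR=S RL=S RR=S
t=6: FL=S FR=S RL=S RR=S
t=9: FL=S FR=S RL=W RR=S
t=12: FL=S FR=W RL=S RR=W
t=13: FL=S FR=W RL=S RR=W

t=3: phase=(7,5,0,5) vs β=6 → FL=W FR=S RL=S RR=S
t=6: phase=(2,0,3,0) vs β=6 → FL=S FR=S RL=S RR=S
t=9: phase=(5,3,6,3) vs β=6 → FL=S FR=S RL=W RR=S
t=12: phase=(0,6,1,6) vs β=6 → FL=S FR=W RL=S RR=W
t=13: phase=(1,7,2,7) vs β=6 → FL=S FR=W RL=S RR=W


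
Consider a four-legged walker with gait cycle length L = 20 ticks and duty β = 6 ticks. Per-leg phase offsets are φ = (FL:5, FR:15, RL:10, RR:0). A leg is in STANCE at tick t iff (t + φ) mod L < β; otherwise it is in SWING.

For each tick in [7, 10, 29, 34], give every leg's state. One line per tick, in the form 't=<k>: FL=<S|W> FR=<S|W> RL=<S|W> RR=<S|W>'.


t=7: phase=(12,2,17,7) vs β=6 → FL=W FR=S RL=W RR=W
t=10: phase=(15,5,0,10) vs β=6 → FL=W FR=S RL=S RR=W
t=29: phase=(14,4,19,9) vs β=6 → FL=W FR=S RL=W RR=W
t=34: phase=(19,9,4,14) vs β=6 → FL=W FR=W RL=S RR=W

t=7: FL=W FR=S RL=W RR=W
t=10: FL=W FR=S RL=S RR=W
t=29: FL=W FR=S RL=W RR=W
t=34: FL=W FR=W RL=S RR=W


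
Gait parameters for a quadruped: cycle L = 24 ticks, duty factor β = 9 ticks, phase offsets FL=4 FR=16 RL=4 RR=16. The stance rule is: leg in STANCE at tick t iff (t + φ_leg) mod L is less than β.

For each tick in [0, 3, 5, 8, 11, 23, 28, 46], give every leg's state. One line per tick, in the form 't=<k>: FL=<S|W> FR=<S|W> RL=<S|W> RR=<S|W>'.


t=0: FL=S FR=W RL=S RR=W
t=3: FL=S FR=W RL=S RR=W
t=5: FL=W FR=W RL=W RR=W
t=8: FL=W FR=S RL=W RR=S
t=11: FL=W FR=S RL=W RR=S
t=23: FL=S FR=W RL=S RR=W
t=28: FL=S FR=W RL=S RR=W
t=46: FL=S FR=W RL=S RR=W

t=0: phase=(4,16,4,16) vs β=9 → FL=S FR=W RL=S RR=W
t=3: phase=(7,19,7,19) vs β=9 → FL=S FR=W RL=S RR=W
t=5: phase=(9,21,9,21) vs β=9 → FL=W FR=W RL=W RR=W
t=8: phase=(12,0,12,0) vs β=9 → FL=W FR=S RL=W RR=S
t=11: phase=(15,3,15,3) vs β=9 → FL=W FR=S RL=W RR=S
t=23: phase=(3,15,3,15) vs β=9 → FL=S FR=W RL=S RR=W
t=28: phase=(8,20,8,20) vs β=9 → FL=S FR=W RL=S RR=W
t=46: phase=(2,14,2,14) vs β=9 → FL=S FR=W RL=S RR=W


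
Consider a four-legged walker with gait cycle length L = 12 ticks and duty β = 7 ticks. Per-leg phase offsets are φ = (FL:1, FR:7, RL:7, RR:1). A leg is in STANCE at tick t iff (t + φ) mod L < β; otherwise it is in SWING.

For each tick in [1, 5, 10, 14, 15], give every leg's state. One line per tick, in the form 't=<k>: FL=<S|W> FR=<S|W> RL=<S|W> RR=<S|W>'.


t=1: FL=S FR=W RL=W RR=S
t=5: FL=S FR=S RL=S RR=S
t=10: FL=W FR=S RL=S RR=W
t=14: FL=S FR=W RL=W RR=S
t=15: FL=S FR=W RL=W RR=S

t=1: phase=(2,8,8,2) vs β=7 → FL=S FR=W RL=W RR=S
t=5: phase=(6,0,0,6) vs β=7 → FL=S FR=S RL=S RR=S
t=10: phase=(11,5,5,11) vs β=7 → FL=W FR=S RL=S RR=W
t=14: phase=(3,9,9,3) vs β=7 → FL=S FR=W RL=W RR=S
t=15: phase=(4,10,10,4) vs β=7 → FL=S FR=W RL=W RR=S


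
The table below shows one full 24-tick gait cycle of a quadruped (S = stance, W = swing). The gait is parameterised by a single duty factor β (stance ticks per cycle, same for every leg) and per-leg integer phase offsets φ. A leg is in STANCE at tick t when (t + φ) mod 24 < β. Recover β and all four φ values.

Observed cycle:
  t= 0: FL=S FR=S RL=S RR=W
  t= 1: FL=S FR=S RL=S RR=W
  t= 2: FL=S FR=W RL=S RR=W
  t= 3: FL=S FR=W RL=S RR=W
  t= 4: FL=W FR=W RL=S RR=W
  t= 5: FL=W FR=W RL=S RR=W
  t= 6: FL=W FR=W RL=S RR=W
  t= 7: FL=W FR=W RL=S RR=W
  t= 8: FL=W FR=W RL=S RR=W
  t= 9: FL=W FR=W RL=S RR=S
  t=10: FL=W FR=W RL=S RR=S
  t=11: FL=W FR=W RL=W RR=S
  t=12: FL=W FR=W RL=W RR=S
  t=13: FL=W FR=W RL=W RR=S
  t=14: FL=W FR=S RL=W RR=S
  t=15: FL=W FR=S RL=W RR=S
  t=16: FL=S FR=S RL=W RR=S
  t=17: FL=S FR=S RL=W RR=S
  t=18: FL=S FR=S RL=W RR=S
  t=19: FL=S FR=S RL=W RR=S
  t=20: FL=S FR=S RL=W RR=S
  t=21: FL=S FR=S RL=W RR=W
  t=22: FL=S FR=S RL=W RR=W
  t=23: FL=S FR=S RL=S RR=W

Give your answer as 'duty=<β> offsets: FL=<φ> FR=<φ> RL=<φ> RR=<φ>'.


duty β = stance ticks per leg = 12
FL: stance ticks = 12; W→S at t=16 → φ=8
FR: stance ticks = 12; W→S at t=14 → φ=10
RL: stance ticks = 12; W→S at t=23 → φ=1
RR: stance ticks = 12; W→S at t=9 → φ=15

duty=12 offsets: FL=8 FR=10 RL=1 RR=15


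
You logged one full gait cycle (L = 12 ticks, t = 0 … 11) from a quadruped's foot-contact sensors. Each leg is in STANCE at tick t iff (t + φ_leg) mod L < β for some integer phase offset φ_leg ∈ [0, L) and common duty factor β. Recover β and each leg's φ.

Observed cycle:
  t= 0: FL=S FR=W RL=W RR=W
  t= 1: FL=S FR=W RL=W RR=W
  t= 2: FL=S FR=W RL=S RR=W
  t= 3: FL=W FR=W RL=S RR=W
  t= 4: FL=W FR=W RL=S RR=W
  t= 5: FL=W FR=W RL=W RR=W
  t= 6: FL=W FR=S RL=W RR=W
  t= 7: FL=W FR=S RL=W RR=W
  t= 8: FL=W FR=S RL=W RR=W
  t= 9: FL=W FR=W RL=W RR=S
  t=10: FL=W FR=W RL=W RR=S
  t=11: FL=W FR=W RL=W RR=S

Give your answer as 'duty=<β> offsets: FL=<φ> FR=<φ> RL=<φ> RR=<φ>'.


duty β = stance ticks per leg = 3
FL: stance ticks = 3; W→S at t=0 → φ=0
FR: stance ticks = 3; W→S at t=6 → φ=6
RL: stance ticks = 3; W→S at t=2 → φ=10
RR: stance ticks = 3; W→S at t=9 → φ=3

duty=3 offsets: FL=0 FR=6 RL=10 RR=3


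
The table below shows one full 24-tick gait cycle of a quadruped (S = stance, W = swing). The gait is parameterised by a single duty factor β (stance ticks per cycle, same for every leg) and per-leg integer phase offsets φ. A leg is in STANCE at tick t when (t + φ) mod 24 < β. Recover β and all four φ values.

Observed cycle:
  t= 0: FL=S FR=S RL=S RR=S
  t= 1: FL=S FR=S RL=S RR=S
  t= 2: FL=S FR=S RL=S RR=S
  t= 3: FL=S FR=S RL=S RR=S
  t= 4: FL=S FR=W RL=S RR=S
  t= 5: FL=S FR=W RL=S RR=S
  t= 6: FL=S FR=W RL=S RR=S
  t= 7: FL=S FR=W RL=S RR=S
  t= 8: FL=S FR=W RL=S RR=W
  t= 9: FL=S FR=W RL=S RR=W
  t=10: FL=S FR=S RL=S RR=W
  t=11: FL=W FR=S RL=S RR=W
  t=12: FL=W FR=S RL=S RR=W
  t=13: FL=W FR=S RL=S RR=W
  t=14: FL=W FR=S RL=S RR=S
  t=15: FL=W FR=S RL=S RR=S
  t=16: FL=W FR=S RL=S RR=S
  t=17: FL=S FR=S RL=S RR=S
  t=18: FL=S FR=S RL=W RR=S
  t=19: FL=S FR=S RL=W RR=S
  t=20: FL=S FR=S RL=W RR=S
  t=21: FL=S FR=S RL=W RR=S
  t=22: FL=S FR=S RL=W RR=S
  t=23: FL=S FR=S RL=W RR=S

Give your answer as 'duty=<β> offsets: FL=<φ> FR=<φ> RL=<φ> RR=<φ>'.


duty=18 offsets: FL=7 FR=14 RL=0 RR=10

duty β = stance ticks per leg = 18
FL: stance ticks = 18; W→S at t=17 → φ=7
FR: stance ticks = 18; W→S at t=10 → φ=14
RL: stance ticks = 18; W→S at t=0 → φ=0
RR: stance ticks = 18; W→S at t=14 → φ=10


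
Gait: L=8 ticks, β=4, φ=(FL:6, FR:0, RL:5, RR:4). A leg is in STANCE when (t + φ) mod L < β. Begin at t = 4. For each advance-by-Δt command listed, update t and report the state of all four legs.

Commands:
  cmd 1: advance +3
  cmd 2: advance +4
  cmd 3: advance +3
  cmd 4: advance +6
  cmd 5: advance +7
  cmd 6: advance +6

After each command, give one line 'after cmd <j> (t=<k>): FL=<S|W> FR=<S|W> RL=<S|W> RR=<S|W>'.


start t=4: FL=S FR=W RL=S RR=S
cmd 1: advance +3 → t=7, phase=(5,7,4,3) → FL=W FR=W RL=W RR=S
cmd 2: advance +4 → t=11, phase=(1,3,0,7) → FL=S FR=S RL=S RR=W
cmd 3: advance +3 → t=14, phase=(4,6,3,2) → FL=W FR=W RL=S RR=S
cmd 4: advance +6 → t=20, phase=(2,4,1,0) → FL=S FR=W RL=S RR=S
cmd 5: advance +7 → t=27, phase=(1,3,0,7) → FL=S FR=S RL=S RR=W
cmd 6: advance +6 → t=33, phase=(7,1,6,5) → FL=W FR=S RL=W RR=W

after cmd 1 (t=7): FL=W FR=W RL=W RR=S
after cmd 2 (t=11): FL=S FR=S RL=S RR=W
after cmd 3 (t=14): FL=W FR=W RL=S RR=S
after cmd 4 (t=20): FL=S FR=W RL=S RR=S
after cmd 5 (t=27): FL=S FR=S RL=S RR=W
after cmd 6 (t=33): FL=W FR=S RL=W RR=W


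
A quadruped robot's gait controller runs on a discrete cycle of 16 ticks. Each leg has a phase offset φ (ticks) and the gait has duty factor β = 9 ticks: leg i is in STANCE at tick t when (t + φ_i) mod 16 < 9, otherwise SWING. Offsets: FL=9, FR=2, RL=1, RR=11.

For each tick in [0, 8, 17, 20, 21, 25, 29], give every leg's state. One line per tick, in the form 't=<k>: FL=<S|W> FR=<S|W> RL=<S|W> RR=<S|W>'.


t=0: FL=W FR=S RL=S RR=W
t=8: FL=S FR=W RL=W RR=S
t=17: FL=W FR=S RL=S RR=W
t=20: FL=W FR=S RL=S RR=W
t=21: FL=W FR=S RL=S RR=S
t=25: FL=S FR=W RL=W RR=S
t=29: FL=S FR=W RL=W RR=S

t=0: phase=(9,2,1,11) vs β=9 → FL=W FR=S RL=S RR=W
t=8: phase=(1,10,9,3) vs β=9 → FL=S FR=W RL=W RR=S
t=17: phase=(10,3,2,12) vs β=9 → FL=W FR=S RL=S RR=W
t=20: phase=(13,6,5,15) vs β=9 → FL=W FR=S RL=S RR=W
t=21: phase=(14,7,6,0) vs β=9 → FL=W FR=S RL=S RR=S
t=25: phase=(2,11,10,4) vs β=9 → FL=S FR=W RL=W RR=S
t=29: phase=(6,15,14,8) vs β=9 → FL=S FR=W RL=W RR=S


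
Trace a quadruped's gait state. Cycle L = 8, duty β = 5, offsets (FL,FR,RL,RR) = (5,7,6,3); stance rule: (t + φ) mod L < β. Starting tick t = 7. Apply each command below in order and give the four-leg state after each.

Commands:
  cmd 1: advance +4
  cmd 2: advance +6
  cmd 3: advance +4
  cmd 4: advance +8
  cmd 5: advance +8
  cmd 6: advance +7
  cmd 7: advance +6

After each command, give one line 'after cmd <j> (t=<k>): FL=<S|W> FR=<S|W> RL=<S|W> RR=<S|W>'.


after cmd 1 (t=11): FL=S FR=S RL=S RR=W
after cmd 2 (t=17): FL=W FR=S RL=W RR=S
after cmd 3 (t=21): FL=S FR=S RL=S RR=S
after cmd 4 (t=29): FL=S FR=S RL=S RR=S
after cmd 5 (t=37): FL=S FR=S RL=S RR=S
after cmd 6 (t=44): FL=S FR=S RL=S RR=W
after cmd 7 (t=50): FL=W FR=S RL=S RR=W

start t=7: FL=S FR=W RL=W RR=S
cmd 1: advance +4 → t=11, phase=(0,2,1,6) → FL=S FR=S RL=S RR=W
cmd 2: advance +6 → t=17, phase=(6,0,7,4) → FL=W FR=S RL=W RR=S
cmd 3: advance +4 → t=21, phase=(2,4,3,0) → FL=S FR=S RL=S RR=S
cmd 4: advance +8 → t=29, phase=(2,4,3,0) → FL=S FR=S RL=S RR=S
cmd 5: advance +8 → t=37, phase=(2,4,3,0) → FL=S FR=S RL=S RR=S
cmd 6: advance +7 → t=44, phase=(1,3,2,7) → FL=S FR=S RL=S RR=W
cmd 7: advance +6 → t=50, phase=(7,1,0,5) → FL=W FR=S RL=S RR=W


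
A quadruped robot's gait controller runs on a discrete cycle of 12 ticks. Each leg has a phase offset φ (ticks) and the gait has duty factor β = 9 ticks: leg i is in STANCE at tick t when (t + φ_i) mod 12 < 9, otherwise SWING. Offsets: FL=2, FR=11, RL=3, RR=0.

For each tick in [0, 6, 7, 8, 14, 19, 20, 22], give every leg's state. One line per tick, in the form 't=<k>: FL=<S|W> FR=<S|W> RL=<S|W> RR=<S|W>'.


t=0: phase=(2,11,3,0) vs β=9 → FL=S FR=W RL=S RR=S
t=6: phase=(8,5,9,6) vs β=9 → FL=S FR=S RL=W RR=S
t=7: phase=(9,6,10,7) vs β=9 → FL=W FR=S RL=W RR=S
t=8: phase=(10,7,11,8) vs β=9 → FL=W FR=S RL=W RR=S
t=14: phase=(4,1,5,2) vs β=9 → FL=S FR=S RL=S RR=S
t=19: phase=(9,6,10,7) vs β=9 → FL=W FR=S RL=W RR=S
t=20: phase=(10,7,11,8) vs β=9 → FL=W FR=S RL=W RR=S
t=22: phase=(0,9,1,10) vs β=9 → FL=S FR=W RL=S RR=W

t=0: FL=S FR=W RL=S RR=S
t=6: FL=S FR=S RL=W RR=S
t=7: FL=W FR=S RL=W RR=S
t=8: FL=W FR=S RL=W RR=S
t=14: FL=S FR=S RL=S RR=S
t=19: FL=W FR=S RL=W RR=S
t=20: FL=W FR=S RL=W RR=S
t=22: FL=S FR=W RL=S RR=W


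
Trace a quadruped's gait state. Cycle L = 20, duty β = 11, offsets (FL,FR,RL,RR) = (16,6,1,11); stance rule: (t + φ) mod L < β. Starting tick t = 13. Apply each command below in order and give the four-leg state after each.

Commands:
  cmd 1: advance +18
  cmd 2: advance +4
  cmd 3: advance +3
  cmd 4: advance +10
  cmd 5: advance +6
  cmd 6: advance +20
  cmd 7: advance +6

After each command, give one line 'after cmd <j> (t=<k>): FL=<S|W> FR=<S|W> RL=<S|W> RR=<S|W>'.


start t=13: FL=S FR=W RL=W RR=S
cmd 1: advance +18 → t=31, phase=(7,17,12,2) → FL=S FR=W RL=W RR=S
cmd 2: advance +4 → t=35, phase=(11,1,16,6) → FL=W FR=S RL=W RR=S
cmd 3: advance +3 → t=38, phase=(14,4,19,9) → FL=W FR=S RL=W RR=S
cmd 4: advance +10 → t=48, phase=(4,14,9,19) → FL=S FR=W RL=S RR=W
cmd 5: advance +6 → t=54, phase=(10,0,15,5) → FL=S FR=S RL=W RR=S
cmd 6: advance +20 → t=74, phase=(10,0,15,5) → FL=S FR=S RL=W RR=S
cmd 7: advance +6 → t=80, phase=(16,6,1,11) → FL=W FR=S RL=S RR=W

after cmd 1 (t=31): FL=S FR=W RL=W RR=S
after cmd 2 (t=35): FL=W FR=S RL=W RR=S
after cmd 3 (t=38): FL=W FR=S RL=W RR=S
after cmd 4 (t=48): FL=S FR=W RL=S RR=W
after cmd 5 (t=54): FL=S FR=S RL=W RR=S
after cmd 6 (t=74): FL=S FR=S RL=W RR=S
after cmd 7 (t=80): FL=W FR=S RL=S RR=W


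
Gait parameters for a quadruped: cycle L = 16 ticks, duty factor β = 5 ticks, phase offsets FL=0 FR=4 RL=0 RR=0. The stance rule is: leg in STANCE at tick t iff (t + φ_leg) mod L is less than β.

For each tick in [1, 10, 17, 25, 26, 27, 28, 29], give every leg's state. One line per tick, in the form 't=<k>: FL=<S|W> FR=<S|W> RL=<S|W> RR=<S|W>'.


t=1: phase=(1,5,1,1) vs β=5 → FL=S FR=W RL=S RR=S
t=10: phase=(10,14,10,10) vs β=5 → FL=W FR=W RL=W RR=W
t=17: phase=(1,5,1,1) vs β=5 → FL=S FR=W RL=S RR=S
t=25: phase=(9,13,9,9) vs β=5 → FL=W FR=W RL=W RR=W
t=26: phase=(10,14,10,10) vs β=5 → FL=W FR=W RL=W RR=W
t=27: phase=(11,15,11,11) vs β=5 → FL=W FR=W RL=W RR=W
t=28: phase=(12,0,12,12) vs β=5 → FL=W FR=S RL=W RR=W
t=29: phase=(13,1,13,13) vs β=5 → FL=W FR=S RL=W RR=W

t=1: FL=S FR=W RL=S RR=S
t=10: FL=W FR=W RL=W RR=W
t=17: FL=S FR=W RL=S RR=S
t=25: FL=W FR=W RL=W RR=W
t=26: FL=W FR=W RL=W RR=W
t=27: FL=W FR=W RL=W RR=W
t=28: FL=W FR=S RL=W RR=W
t=29: FL=W FR=S RL=W RR=W


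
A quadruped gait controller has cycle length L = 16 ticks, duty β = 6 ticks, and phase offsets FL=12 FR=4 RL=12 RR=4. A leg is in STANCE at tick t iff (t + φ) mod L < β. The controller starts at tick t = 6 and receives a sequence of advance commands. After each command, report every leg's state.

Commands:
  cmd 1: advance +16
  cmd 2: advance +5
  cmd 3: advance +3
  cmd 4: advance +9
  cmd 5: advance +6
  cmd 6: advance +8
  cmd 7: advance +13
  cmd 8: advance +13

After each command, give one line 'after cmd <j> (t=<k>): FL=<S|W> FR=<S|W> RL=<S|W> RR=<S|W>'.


after cmd 1 (t=22): FL=S FR=W RL=S RR=W
after cmd 2 (t=27): FL=W FR=W RL=W RR=W
after cmd 3 (t=30): FL=W FR=S RL=W RR=S
after cmd 4 (t=39): FL=S FR=W RL=S RR=W
after cmd 5 (t=45): FL=W FR=S RL=W RR=S
after cmd 6 (t=53): FL=S FR=W RL=S RR=W
after cmd 7 (t=66): FL=W FR=W RL=W RR=W
after cmd 8 (t=79): FL=W FR=S RL=W RR=S

start t=6: FL=S FR=W RL=S RR=W
cmd 1: advance +16 → t=22, phase=(2,10,2,10) → FL=S FR=W RL=S RR=W
cmd 2: advance +5 → t=27, phase=(7,15,7,15) → FL=W FR=W RL=W RR=W
cmd 3: advance +3 → t=30, phase=(10,2,10,2) → FL=W FR=S RL=W RR=S
cmd 4: advance +9 → t=39, phase=(3,11,3,11) → FL=S FR=W RL=S RR=W
cmd 5: advance +6 → t=45, phase=(9,1,9,1) → FL=W FR=S RL=W RR=S
cmd 6: advance +8 → t=53, phase=(1,9,1,9) → FL=S FR=W RL=S RR=W
cmd 7: advance +13 → t=66, phase=(14,6,14,6) → FL=W FR=W RL=W RR=W
cmd 8: advance +13 → t=79, phase=(11,3,11,3) → FL=W FR=S RL=W RR=S


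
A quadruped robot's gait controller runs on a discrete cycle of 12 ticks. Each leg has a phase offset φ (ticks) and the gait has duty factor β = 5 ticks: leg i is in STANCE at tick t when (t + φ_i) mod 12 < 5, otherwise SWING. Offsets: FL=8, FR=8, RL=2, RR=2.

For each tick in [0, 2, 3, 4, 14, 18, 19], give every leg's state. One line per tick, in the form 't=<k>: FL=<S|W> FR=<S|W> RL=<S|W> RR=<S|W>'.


t=0: phase=(8,8,2,2) vs β=5 → FL=W FR=W RL=S RR=S
t=2: phase=(10,10,4,4) vs β=5 → FL=W FR=W RL=S RR=S
t=3: phase=(11,11,5,5) vs β=5 → FL=W FR=W RL=W RR=W
t=4: phase=(0,0,6,6) vs β=5 → FL=S FR=S RL=W RR=W
t=14: phase=(10,10,4,4) vs β=5 → FL=W FR=W RL=S RR=S
t=18: phase=(2,2,8,8) vs β=5 → FL=S FR=S RL=W RR=W
t=19: phase=(3,3,9,9) vs β=5 → FL=S FR=S RL=W RR=W

t=0: FL=W FR=W RL=S RR=S
t=2: FL=W FR=W RL=S RR=S
t=3: FL=W FR=W RL=W RR=W
t=4: FL=S FR=S RL=W RR=W
t=14: FL=W FR=W RL=S RR=S
t=18: FL=S FR=S RL=W RR=W
t=19: FL=S FR=S RL=W RR=W


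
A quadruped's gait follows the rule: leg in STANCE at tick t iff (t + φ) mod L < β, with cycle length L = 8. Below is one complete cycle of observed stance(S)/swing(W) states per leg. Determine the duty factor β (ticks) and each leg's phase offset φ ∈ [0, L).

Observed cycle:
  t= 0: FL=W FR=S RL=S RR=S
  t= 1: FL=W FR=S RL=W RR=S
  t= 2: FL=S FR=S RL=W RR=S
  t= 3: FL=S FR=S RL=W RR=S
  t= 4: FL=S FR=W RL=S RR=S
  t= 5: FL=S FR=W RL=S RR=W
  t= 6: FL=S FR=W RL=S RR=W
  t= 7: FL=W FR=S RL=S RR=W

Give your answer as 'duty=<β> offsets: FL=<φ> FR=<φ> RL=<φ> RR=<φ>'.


duty=5 offsets: FL=6 FR=1 RL=4 RR=0

duty β = stance ticks per leg = 5
FL: stance ticks = 5; W→S at t=2 → φ=6
FR: stance ticks = 5; W→S at t=7 → φ=1
RL: stance ticks = 5; W→S at t=4 → φ=4
RR: stance ticks = 5; W→S at t=0 → φ=0


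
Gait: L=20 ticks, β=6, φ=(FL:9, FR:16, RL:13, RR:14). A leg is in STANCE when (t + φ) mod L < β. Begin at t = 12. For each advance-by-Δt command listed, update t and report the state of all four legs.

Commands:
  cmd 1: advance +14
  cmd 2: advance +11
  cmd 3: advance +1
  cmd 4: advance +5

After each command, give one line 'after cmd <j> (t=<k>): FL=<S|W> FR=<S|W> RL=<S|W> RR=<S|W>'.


start t=12: FL=S FR=W RL=S RR=W
cmd 1: advance +14 → t=26, phase=(15,2,19,0) → FL=W FR=S RL=W RR=S
cmd 2: advance +11 → t=37, phase=(6,13,10,11) → FL=W FR=W RL=W RR=W
cmd 3: advance +1 → t=38, phase=(7,14,11,12) → FL=W FR=W RL=W RR=W
cmd 4: advance +5 → t=43, phase=(12,19,16,17) → FL=W FR=W RL=W RR=W

after cmd 1 (t=26): FL=W FR=S RL=W RR=S
after cmd 2 (t=37): FL=W FR=W RL=W RR=W
after cmd 3 (t=38): FL=W FR=W RL=W RR=W
after cmd 4 (t=43): FL=W FR=W RL=W RR=W
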